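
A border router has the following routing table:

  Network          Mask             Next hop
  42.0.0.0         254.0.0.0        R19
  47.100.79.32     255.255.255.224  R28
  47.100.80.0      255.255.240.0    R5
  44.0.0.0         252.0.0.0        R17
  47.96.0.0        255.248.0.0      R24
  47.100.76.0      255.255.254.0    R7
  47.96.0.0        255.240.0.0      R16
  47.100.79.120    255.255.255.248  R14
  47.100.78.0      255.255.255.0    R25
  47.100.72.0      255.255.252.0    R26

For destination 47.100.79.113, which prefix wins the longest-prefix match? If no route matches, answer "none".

47.96.0.0/13

Entries matching 47.100.79.113:
  44.0.0.0/6 (44.0.0.0 - 47.255.255.255)
  47.96.0.0/12 (47.96.0.0 - 47.111.255.255)
  47.96.0.0/13 (47.96.0.0 - 47.103.255.255)
Most specific is 47.96.0.0/13.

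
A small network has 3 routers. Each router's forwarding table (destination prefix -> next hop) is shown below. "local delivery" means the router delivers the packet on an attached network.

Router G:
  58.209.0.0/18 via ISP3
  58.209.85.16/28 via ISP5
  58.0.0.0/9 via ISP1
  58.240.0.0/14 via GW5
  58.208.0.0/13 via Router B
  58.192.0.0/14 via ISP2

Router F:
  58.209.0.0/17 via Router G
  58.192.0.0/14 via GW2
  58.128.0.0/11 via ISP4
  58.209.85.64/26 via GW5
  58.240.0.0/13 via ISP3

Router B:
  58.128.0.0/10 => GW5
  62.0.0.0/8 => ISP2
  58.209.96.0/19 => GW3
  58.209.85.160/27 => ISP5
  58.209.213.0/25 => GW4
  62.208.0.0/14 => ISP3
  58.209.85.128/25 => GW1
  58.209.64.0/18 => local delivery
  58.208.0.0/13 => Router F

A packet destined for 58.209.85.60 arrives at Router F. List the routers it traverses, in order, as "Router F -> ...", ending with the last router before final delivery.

Router F -> Router G -> Router B

At Router F: longest match for 58.209.85.60 is 58.209.0.0/17 -> Router G
At Router G: longest match for 58.209.85.60 is 58.208.0.0/13 -> Router B
At Router B: longest match for 58.209.85.60 is 58.209.64.0/18 -> local delivery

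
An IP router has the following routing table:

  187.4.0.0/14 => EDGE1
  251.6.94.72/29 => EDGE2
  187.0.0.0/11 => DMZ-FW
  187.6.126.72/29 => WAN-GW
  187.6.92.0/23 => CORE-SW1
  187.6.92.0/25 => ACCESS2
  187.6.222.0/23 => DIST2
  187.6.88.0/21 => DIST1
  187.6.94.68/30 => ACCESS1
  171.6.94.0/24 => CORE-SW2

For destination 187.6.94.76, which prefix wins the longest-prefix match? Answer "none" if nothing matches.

187.6.88.0/21

Entries matching 187.6.94.76:
  187.0.0.0/11 (187.0.0.0 - 187.31.255.255)
  187.4.0.0/14 (187.4.0.0 - 187.7.255.255)
  187.6.88.0/21 (187.6.88.0 - 187.6.95.255)
Most specific is 187.6.88.0/21.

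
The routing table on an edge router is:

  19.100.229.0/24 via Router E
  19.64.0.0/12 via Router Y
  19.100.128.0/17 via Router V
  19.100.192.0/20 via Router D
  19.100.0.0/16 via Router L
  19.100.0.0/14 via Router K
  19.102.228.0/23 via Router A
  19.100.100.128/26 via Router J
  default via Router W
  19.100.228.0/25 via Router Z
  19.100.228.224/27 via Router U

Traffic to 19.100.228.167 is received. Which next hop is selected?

Routes whose prefix contains 19.100.228.167:
  0.0.0.0/0 (default, matches everything) -> Router W
  19.100.0.0/14 (19.100.0.0 - 19.103.255.255) -> Router K
  19.100.0.0/16 (19.100.0.0 - 19.100.255.255) -> Router L
  19.100.128.0/17 (19.100.128.0 - 19.100.255.255) -> Router V
More-specific entries that do NOT match:
  19.100.228.224/27 (19.100.228.224 - 19.100.228.255) does not contain 19.100.228.167
  19.100.100.128/26 (19.100.100.128 - 19.100.100.191) does not contain 19.100.228.167
  19.100.228.0/25 (19.100.228.0 - 19.100.228.127) does not contain 19.100.228.167
  19.100.229.0/24 (19.100.229.0 - 19.100.229.255) does not contain 19.100.228.167
  19.102.228.0/23 (19.102.228.0 - 19.102.229.255) does not contain 19.100.228.167
  19.100.192.0/20 (19.100.192.0 - 19.100.207.255) does not contain 19.100.228.167
Longest matching prefix is /17 -> next hop Router V.

Router V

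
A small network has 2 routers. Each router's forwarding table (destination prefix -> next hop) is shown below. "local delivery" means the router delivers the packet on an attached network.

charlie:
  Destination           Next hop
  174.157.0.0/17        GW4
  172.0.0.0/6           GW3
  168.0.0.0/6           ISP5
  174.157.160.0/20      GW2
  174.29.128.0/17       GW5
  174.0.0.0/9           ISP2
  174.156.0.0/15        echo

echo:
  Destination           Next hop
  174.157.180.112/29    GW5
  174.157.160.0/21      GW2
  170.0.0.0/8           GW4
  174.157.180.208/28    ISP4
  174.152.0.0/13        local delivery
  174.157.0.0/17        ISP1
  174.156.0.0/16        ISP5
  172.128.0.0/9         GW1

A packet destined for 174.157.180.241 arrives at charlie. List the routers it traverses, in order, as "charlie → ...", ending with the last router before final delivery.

charlie → echo

At charlie: longest match for 174.157.180.241 is 174.156.0.0/15 -> echo
At echo: longest match for 174.157.180.241 is 174.152.0.0/13 -> local delivery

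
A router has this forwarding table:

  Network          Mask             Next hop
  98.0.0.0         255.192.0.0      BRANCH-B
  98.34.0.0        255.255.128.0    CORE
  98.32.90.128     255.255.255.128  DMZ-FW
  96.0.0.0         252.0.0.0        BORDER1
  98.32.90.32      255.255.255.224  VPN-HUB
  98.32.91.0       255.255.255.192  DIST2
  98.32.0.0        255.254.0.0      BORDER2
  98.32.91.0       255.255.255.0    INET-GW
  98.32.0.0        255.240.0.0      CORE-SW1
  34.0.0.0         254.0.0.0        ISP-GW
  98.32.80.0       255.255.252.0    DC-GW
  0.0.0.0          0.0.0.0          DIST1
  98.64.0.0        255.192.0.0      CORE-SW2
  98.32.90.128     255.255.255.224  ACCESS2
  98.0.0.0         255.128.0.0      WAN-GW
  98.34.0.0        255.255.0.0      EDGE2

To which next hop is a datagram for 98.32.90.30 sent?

Routes whose prefix contains 98.32.90.30:
  0.0.0.0/0 (default, matches everything) -> DIST1
  96.0.0.0/6 (96.0.0.0 - 99.255.255.255) -> BORDER1
  98.0.0.0/9 (98.0.0.0 - 98.127.255.255) -> WAN-GW
  98.0.0.0/10 (98.0.0.0 - 98.63.255.255) -> BRANCH-B
  98.32.0.0/12 (98.32.0.0 - 98.47.255.255) -> CORE-SW1
  98.32.0.0/15 (98.32.0.0 - 98.33.255.255) -> BORDER2
More-specific entries that do NOT match:
  98.32.90.32/27 (98.32.90.32 - 98.32.90.63) does not contain 98.32.90.30
  98.32.90.128/27 (98.32.90.128 - 98.32.90.159) does not contain 98.32.90.30
  98.32.91.0/26 (98.32.91.0 - 98.32.91.63) does not contain 98.32.90.30
  98.32.90.128/25 (98.32.90.128 - 98.32.90.255) does not contain 98.32.90.30
  98.32.91.0/24 (98.32.91.0 - 98.32.91.255) does not contain 98.32.90.30
  98.32.80.0/22 (98.32.80.0 - 98.32.83.255) does not contain 98.32.90.30
  98.34.0.0/17 (98.34.0.0 - 98.34.127.255) does not contain 98.32.90.30
  98.34.0.0/16 (98.34.0.0 - 98.34.255.255) does not contain 98.32.90.30
Longest matching prefix is /15 -> next hop BORDER2.

BORDER2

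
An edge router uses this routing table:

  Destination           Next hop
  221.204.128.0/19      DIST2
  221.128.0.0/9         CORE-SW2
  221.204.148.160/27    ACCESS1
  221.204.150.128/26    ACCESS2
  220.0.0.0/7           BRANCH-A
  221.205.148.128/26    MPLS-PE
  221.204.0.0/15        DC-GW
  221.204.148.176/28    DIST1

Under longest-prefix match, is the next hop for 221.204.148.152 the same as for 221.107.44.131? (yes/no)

no

221.204.148.152: longest match 221.204.128.0/19 -> DIST2
221.107.44.131: longest match 220.0.0.0/7 -> BRANCH-A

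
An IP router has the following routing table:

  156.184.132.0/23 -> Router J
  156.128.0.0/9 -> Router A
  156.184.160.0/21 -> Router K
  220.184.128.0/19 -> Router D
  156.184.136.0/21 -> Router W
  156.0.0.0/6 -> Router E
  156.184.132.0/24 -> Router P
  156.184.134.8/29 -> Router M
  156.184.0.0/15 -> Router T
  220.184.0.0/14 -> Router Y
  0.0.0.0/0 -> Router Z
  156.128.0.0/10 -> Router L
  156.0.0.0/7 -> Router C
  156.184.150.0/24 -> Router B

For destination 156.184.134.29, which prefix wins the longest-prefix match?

Entries matching 156.184.134.29:
  0.0.0.0/0 (default, matches everything)
  156.0.0.0/6 (156.0.0.0 - 159.255.255.255)
  156.0.0.0/7 (156.0.0.0 - 157.255.255.255)
  156.128.0.0/9 (156.128.0.0 - 156.255.255.255)
  156.128.0.0/10 (156.128.0.0 - 156.191.255.255)
  156.184.0.0/15 (156.184.0.0 - 156.185.255.255)
Most specific is 156.184.0.0/15.

156.184.0.0/15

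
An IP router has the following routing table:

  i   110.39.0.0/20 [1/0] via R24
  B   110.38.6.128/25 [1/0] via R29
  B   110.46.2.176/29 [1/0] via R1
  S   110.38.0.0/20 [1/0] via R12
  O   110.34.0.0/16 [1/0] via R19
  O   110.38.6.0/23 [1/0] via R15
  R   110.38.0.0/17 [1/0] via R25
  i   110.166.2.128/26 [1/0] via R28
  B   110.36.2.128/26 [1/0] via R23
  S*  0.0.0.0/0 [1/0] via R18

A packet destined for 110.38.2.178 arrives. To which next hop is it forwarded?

Routes whose prefix contains 110.38.2.178:
  0.0.0.0/0 (default, matches everything) -> R18
  110.38.0.0/17 (110.38.0.0 - 110.38.127.255) -> R25
  110.38.0.0/20 (110.38.0.0 - 110.38.15.255) -> R12
More-specific entries that do NOT match:
  110.46.2.176/29 (110.46.2.176 - 110.46.2.183) does not contain 110.38.2.178
  110.166.2.128/26 (110.166.2.128 - 110.166.2.191) does not contain 110.38.2.178
  110.36.2.128/26 (110.36.2.128 - 110.36.2.191) does not contain 110.38.2.178
  110.38.6.128/25 (110.38.6.128 - 110.38.6.255) does not contain 110.38.2.178
  110.38.6.0/23 (110.38.6.0 - 110.38.7.255) does not contain 110.38.2.178
Longest matching prefix is /20 -> next hop R12.

R12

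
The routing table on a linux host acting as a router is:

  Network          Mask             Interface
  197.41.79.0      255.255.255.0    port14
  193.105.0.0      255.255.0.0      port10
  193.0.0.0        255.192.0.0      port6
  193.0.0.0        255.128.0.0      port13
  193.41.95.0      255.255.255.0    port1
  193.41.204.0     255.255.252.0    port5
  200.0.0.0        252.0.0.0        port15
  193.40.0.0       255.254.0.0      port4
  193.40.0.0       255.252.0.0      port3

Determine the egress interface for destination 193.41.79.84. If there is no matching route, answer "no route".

port4

Routes whose prefix contains 193.41.79.84:
  193.0.0.0/9 (193.0.0.0 - 193.127.255.255) -> port13
  193.0.0.0/10 (193.0.0.0 - 193.63.255.255) -> port6
  193.40.0.0/14 (193.40.0.0 - 193.43.255.255) -> port3
  193.40.0.0/15 (193.40.0.0 - 193.41.255.255) -> port4
More-specific entries that do NOT match:
  197.41.79.0/24 (197.41.79.0 - 197.41.79.255) does not contain 193.41.79.84
  193.41.95.0/24 (193.41.95.0 - 193.41.95.255) does not contain 193.41.79.84
  193.41.204.0/22 (193.41.204.0 - 193.41.207.255) does not contain 193.41.79.84
  193.105.0.0/16 (193.105.0.0 - 193.105.255.255) does not contain 193.41.79.84
Longest matching prefix is /15 -> interface port4.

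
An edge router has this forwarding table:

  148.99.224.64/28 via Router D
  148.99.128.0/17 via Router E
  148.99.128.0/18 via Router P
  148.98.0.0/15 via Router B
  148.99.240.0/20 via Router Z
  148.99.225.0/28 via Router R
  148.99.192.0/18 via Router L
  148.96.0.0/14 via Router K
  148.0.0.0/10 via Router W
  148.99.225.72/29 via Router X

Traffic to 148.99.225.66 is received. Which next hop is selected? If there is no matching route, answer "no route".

Routes whose prefix contains 148.99.225.66:
  148.96.0.0/14 (148.96.0.0 - 148.99.255.255) -> Router K
  148.98.0.0/15 (148.98.0.0 - 148.99.255.255) -> Router B
  148.99.128.0/17 (148.99.128.0 - 148.99.255.255) -> Router E
  148.99.192.0/18 (148.99.192.0 - 148.99.255.255) -> Router L
More-specific entries that do NOT match:
  148.99.225.72/29 (148.99.225.72 - 148.99.225.79) does not contain 148.99.225.66
  148.99.224.64/28 (148.99.224.64 - 148.99.224.79) does not contain 148.99.225.66
  148.99.225.0/28 (148.99.225.0 - 148.99.225.15) does not contain 148.99.225.66
  148.99.240.0/20 (148.99.240.0 - 148.99.255.255) does not contain 148.99.225.66
Longest matching prefix is /18 -> next hop Router L.

Router L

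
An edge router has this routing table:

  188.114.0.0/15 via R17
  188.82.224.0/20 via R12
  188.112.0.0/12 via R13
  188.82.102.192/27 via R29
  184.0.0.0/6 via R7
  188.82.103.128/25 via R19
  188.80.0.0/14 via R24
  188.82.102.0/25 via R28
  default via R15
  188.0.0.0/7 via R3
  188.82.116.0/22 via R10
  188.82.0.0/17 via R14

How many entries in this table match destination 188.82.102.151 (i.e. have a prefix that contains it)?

Prefixes containing 188.82.102.151:
  0.0.0.0/0 (default, matches everything)
  188.0.0.0/7 (188.0.0.0 - 189.255.255.255)
  188.80.0.0/14 (188.80.0.0 - 188.83.255.255)
  188.82.0.0/17 (188.82.0.0 - 188.82.127.255)
Total matching entries: 4.

4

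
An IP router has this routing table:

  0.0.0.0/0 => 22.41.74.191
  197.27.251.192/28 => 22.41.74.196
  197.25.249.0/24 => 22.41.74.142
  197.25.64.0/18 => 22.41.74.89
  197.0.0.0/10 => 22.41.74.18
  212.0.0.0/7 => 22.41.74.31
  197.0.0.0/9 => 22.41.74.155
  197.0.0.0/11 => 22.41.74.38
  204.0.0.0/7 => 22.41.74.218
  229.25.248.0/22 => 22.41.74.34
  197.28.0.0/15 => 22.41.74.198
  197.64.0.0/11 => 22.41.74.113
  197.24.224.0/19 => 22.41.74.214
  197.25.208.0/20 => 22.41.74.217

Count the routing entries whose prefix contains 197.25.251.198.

4

Prefixes containing 197.25.251.198:
  0.0.0.0/0 (default, matches everything)
  197.0.0.0/9 (197.0.0.0 - 197.127.255.255)
  197.0.0.0/10 (197.0.0.0 - 197.63.255.255)
  197.0.0.0/11 (197.0.0.0 - 197.31.255.255)
Total matching entries: 4.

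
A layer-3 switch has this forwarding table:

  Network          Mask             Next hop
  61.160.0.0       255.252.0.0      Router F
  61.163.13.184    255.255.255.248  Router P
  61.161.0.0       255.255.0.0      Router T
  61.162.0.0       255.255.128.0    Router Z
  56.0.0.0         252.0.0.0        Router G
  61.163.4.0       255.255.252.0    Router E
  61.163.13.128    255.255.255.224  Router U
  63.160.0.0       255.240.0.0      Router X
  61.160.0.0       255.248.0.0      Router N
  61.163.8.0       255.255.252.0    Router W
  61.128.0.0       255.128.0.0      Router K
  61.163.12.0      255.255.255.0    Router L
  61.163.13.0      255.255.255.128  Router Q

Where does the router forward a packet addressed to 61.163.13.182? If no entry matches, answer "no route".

Routes whose prefix contains 61.163.13.182:
  61.128.0.0/9 (61.128.0.0 - 61.255.255.255) -> Router K
  61.160.0.0/13 (61.160.0.0 - 61.167.255.255) -> Router N
  61.160.0.0/14 (61.160.0.0 - 61.163.255.255) -> Router F
More-specific entries that do NOT match:
  61.163.13.184/29 (61.163.13.184 - 61.163.13.191) does not contain 61.163.13.182
  61.163.13.128/27 (61.163.13.128 - 61.163.13.159) does not contain 61.163.13.182
  61.163.13.0/25 (61.163.13.0 - 61.163.13.127) does not contain 61.163.13.182
  61.163.12.0/24 (61.163.12.0 - 61.163.12.255) does not contain 61.163.13.182
  61.163.4.0/22 (61.163.4.0 - 61.163.7.255) does not contain 61.163.13.182
  61.163.8.0/22 (61.163.8.0 - 61.163.11.255) does not contain 61.163.13.182
  61.162.0.0/17 (61.162.0.0 - 61.162.127.255) does not contain 61.163.13.182
  61.161.0.0/16 (61.161.0.0 - 61.161.255.255) does not contain 61.163.13.182
Longest matching prefix is /14 -> next hop Router F.

Router F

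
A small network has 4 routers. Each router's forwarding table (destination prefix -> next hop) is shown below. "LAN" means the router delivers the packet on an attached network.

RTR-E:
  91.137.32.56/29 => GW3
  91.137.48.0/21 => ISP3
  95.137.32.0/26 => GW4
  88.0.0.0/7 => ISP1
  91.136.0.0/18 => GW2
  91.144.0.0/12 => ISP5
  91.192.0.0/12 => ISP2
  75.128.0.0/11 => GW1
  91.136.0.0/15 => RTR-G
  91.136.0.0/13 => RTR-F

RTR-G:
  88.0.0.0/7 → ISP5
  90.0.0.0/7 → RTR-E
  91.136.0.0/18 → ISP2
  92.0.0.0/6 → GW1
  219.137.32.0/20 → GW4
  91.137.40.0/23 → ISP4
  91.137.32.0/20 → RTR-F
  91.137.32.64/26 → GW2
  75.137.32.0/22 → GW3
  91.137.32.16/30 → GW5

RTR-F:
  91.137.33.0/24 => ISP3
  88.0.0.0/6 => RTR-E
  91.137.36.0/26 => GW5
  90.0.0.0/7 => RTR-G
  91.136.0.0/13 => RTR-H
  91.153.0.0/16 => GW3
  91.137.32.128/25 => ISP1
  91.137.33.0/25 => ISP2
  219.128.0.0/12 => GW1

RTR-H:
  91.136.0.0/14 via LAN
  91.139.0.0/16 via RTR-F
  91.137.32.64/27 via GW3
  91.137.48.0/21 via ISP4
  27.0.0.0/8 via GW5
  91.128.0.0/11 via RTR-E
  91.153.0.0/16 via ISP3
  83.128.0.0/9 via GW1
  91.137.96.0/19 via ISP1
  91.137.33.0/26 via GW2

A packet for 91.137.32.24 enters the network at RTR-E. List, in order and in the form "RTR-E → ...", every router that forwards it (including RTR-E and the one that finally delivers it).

At RTR-E: longest match for 91.137.32.24 is 91.136.0.0/15 -> RTR-G
At RTR-G: longest match for 91.137.32.24 is 91.137.32.0/20 -> RTR-F
At RTR-F: longest match for 91.137.32.24 is 91.136.0.0/13 -> RTR-H
At RTR-H: longest match for 91.137.32.24 is 91.136.0.0/14 -> LAN

RTR-E → RTR-G → RTR-F → RTR-H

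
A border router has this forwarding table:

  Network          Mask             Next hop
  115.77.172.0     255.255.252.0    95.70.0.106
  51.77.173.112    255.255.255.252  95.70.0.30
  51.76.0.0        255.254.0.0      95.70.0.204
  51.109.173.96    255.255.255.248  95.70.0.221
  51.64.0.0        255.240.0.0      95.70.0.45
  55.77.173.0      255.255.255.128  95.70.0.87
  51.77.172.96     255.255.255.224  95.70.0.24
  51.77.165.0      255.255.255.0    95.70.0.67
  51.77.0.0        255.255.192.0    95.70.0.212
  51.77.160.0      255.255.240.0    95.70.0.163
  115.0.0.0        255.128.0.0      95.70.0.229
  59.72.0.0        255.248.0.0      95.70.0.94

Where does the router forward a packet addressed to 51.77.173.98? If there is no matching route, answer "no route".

Routes whose prefix contains 51.77.173.98:
  51.64.0.0/12 (51.64.0.0 - 51.79.255.255) -> 95.70.0.45
  51.76.0.0/15 (51.76.0.0 - 51.77.255.255) -> 95.70.0.204
  51.77.160.0/20 (51.77.160.0 - 51.77.175.255) -> 95.70.0.163
More-specific entries that do NOT match:
  51.77.173.112/30 (51.77.173.112 - 51.77.173.115) does not contain 51.77.173.98
  51.109.173.96/29 (51.109.173.96 - 51.109.173.103) does not contain 51.77.173.98
  51.77.172.96/27 (51.77.172.96 - 51.77.172.127) does not contain 51.77.173.98
  55.77.173.0/25 (55.77.173.0 - 55.77.173.127) does not contain 51.77.173.98
  51.77.165.0/24 (51.77.165.0 - 51.77.165.255) does not contain 51.77.173.98
  115.77.172.0/22 (115.77.172.0 - 115.77.175.255) does not contain 51.77.173.98
Longest matching prefix is /20 -> next hop 95.70.0.163.

95.70.0.163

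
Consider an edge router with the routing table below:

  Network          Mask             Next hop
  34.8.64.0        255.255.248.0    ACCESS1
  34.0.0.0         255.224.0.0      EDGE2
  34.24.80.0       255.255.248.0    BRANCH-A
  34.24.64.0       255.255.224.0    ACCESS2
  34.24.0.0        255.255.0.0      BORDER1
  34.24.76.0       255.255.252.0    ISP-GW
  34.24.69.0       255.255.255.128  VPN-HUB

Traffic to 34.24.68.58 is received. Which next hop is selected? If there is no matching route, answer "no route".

Routes whose prefix contains 34.24.68.58:
  34.0.0.0/11 (34.0.0.0 - 34.31.255.255) -> EDGE2
  34.24.0.0/16 (34.24.0.0 - 34.24.255.255) -> BORDER1
  34.24.64.0/19 (34.24.64.0 - 34.24.95.255) -> ACCESS2
More-specific entries that do NOT match:
  34.24.69.0/25 (34.24.69.0 - 34.24.69.127) does not contain 34.24.68.58
  34.24.76.0/22 (34.24.76.0 - 34.24.79.255) does not contain 34.24.68.58
  34.8.64.0/21 (34.8.64.0 - 34.8.71.255) does not contain 34.24.68.58
  34.24.80.0/21 (34.24.80.0 - 34.24.87.255) does not contain 34.24.68.58
Longest matching prefix is /19 -> next hop ACCESS2.

ACCESS2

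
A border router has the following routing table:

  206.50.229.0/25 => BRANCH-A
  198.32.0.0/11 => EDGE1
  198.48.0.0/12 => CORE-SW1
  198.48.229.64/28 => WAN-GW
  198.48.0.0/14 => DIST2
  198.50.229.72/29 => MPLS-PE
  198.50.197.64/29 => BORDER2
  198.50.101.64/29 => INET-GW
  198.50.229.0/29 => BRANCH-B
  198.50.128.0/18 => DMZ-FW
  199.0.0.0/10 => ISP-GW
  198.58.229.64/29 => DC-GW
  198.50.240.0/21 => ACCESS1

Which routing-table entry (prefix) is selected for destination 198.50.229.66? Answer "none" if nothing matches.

Entries matching 198.50.229.66:
  198.32.0.0/11 (198.32.0.0 - 198.63.255.255)
  198.48.0.0/12 (198.48.0.0 - 198.63.255.255)
  198.48.0.0/14 (198.48.0.0 - 198.51.255.255)
Most specific is 198.48.0.0/14.

198.48.0.0/14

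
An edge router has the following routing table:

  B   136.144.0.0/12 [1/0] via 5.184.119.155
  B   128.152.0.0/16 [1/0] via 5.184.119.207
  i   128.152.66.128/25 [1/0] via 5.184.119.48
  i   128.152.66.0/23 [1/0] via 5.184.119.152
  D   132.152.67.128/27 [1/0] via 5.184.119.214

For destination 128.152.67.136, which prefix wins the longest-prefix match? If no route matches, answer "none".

Entries matching 128.152.67.136:
  128.152.0.0/16 (128.152.0.0 - 128.152.255.255)
  128.152.66.0/23 (128.152.66.0 - 128.152.67.255)
Most specific is 128.152.66.0/23.

128.152.66.0/23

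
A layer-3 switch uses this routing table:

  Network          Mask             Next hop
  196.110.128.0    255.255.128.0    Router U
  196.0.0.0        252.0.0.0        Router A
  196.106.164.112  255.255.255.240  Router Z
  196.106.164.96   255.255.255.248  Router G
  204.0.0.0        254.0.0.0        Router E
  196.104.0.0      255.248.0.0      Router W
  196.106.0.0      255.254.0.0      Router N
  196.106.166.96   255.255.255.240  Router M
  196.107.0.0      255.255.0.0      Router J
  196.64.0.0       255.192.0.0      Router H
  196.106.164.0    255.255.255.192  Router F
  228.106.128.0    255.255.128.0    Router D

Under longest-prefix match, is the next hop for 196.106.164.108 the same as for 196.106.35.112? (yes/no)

yes

196.106.164.108: longest match 196.106.0.0/15 -> Router N
196.106.35.112: longest match 196.106.0.0/15 -> Router N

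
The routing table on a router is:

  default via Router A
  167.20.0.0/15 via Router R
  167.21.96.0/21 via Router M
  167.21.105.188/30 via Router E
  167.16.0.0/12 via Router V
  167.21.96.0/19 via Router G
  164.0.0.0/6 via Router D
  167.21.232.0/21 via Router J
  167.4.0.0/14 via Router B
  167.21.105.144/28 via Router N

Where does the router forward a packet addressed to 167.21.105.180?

Router G

Routes whose prefix contains 167.21.105.180:
  0.0.0.0/0 (default, matches everything) -> Router A
  164.0.0.0/6 (164.0.0.0 - 167.255.255.255) -> Router D
  167.16.0.0/12 (167.16.0.0 - 167.31.255.255) -> Router V
  167.20.0.0/15 (167.20.0.0 - 167.21.255.255) -> Router R
  167.21.96.0/19 (167.21.96.0 - 167.21.127.255) -> Router G
More-specific entries that do NOT match:
  167.21.105.188/30 (167.21.105.188 - 167.21.105.191) does not contain 167.21.105.180
  167.21.105.144/28 (167.21.105.144 - 167.21.105.159) does not contain 167.21.105.180
  167.21.96.0/21 (167.21.96.0 - 167.21.103.255) does not contain 167.21.105.180
  167.21.232.0/21 (167.21.232.0 - 167.21.239.255) does not contain 167.21.105.180
Longest matching prefix is /19 -> next hop Router G.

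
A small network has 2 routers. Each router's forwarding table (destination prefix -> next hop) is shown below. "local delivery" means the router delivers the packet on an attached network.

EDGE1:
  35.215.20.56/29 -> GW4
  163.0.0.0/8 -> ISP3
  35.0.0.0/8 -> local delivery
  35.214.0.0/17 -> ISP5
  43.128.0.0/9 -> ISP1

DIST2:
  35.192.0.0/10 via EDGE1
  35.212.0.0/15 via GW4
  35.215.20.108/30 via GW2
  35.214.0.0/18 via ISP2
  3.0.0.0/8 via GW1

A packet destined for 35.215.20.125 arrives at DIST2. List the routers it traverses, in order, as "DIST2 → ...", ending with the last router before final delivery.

DIST2 → EDGE1

At DIST2: longest match for 35.215.20.125 is 35.192.0.0/10 -> EDGE1
At EDGE1: longest match for 35.215.20.125 is 35.0.0.0/8 -> local delivery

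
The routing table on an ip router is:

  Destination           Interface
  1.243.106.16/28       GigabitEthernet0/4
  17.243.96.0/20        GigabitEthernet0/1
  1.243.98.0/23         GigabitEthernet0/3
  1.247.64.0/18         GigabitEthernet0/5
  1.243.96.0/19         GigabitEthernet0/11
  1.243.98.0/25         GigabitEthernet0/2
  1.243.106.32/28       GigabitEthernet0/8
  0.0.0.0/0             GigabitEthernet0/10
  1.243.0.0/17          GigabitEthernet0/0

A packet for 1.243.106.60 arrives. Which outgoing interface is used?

Routes whose prefix contains 1.243.106.60:
  0.0.0.0/0 (default, matches everything) -> GigabitEthernet0/10
  1.243.0.0/17 (1.243.0.0 - 1.243.127.255) -> GigabitEthernet0/0
  1.243.96.0/19 (1.243.96.0 - 1.243.127.255) -> GigabitEthernet0/11
More-specific entries that do NOT match:
  1.243.106.16/28 (1.243.106.16 - 1.243.106.31) does not contain 1.243.106.60
  1.243.106.32/28 (1.243.106.32 - 1.243.106.47) does not contain 1.243.106.60
  1.243.98.0/25 (1.243.98.0 - 1.243.98.127) does not contain 1.243.106.60
  1.243.98.0/23 (1.243.98.0 - 1.243.99.255) does not contain 1.243.106.60
  17.243.96.0/20 (17.243.96.0 - 17.243.111.255) does not contain 1.243.106.60
Longest matching prefix is /19 -> interface GigabitEthernet0/11.

GigabitEthernet0/11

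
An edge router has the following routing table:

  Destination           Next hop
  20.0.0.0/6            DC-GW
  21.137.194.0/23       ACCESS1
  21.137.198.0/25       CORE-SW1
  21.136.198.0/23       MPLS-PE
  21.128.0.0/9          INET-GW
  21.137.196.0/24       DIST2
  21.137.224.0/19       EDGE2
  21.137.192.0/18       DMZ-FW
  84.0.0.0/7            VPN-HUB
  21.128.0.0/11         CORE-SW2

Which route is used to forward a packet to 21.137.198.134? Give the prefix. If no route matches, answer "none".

Entries matching 21.137.198.134:
  20.0.0.0/6 (20.0.0.0 - 23.255.255.255)
  21.128.0.0/9 (21.128.0.0 - 21.255.255.255)
  21.128.0.0/11 (21.128.0.0 - 21.159.255.255)
  21.137.192.0/18 (21.137.192.0 - 21.137.255.255)
Most specific is 21.137.192.0/18.

21.137.192.0/18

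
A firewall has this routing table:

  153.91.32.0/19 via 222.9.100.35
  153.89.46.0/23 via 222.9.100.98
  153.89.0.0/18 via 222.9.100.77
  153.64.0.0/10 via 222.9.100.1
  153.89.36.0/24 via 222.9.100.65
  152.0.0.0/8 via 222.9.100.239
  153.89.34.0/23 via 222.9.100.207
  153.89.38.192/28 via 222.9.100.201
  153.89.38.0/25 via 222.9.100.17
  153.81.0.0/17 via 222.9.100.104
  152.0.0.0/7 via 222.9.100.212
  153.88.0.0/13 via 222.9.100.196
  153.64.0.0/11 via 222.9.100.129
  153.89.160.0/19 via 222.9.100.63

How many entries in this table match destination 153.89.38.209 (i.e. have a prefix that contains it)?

Prefixes containing 153.89.38.209:
  152.0.0.0/7 (152.0.0.0 - 153.255.255.255)
  153.64.0.0/10 (153.64.0.0 - 153.127.255.255)
  153.64.0.0/11 (153.64.0.0 - 153.95.255.255)
  153.88.0.0/13 (153.88.0.0 - 153.95.255.255)
  153.89.0.0/18 (153.89.0.0 - 153.89.63.255)
Total matching entries: 5.

5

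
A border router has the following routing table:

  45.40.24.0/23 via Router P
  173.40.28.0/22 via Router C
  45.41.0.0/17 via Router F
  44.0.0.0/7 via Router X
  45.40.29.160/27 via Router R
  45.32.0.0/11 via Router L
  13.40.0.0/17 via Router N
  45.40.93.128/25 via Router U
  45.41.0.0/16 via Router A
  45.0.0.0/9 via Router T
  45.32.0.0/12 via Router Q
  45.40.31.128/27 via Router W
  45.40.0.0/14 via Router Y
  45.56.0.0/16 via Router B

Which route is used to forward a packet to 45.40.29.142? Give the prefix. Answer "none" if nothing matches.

Entries matching 45.40.29.142:
  44.0.0.0/7 (44.0.0.0 - 45.255.255.255)
  45.0.0.0/9 (45.0.0.0 - 45.127.255.255)
  45.32.0.0/11 (45.32.0.0 - 45.63.255.255)
  45.32.0.0/12 (45.32.0.0 - 45.47.255.255)
  45.40.0.0/14 (45.40.0.0 - 45.43.255.255)
Most specific is 45.40.0.0/14.

45.40.0.0/14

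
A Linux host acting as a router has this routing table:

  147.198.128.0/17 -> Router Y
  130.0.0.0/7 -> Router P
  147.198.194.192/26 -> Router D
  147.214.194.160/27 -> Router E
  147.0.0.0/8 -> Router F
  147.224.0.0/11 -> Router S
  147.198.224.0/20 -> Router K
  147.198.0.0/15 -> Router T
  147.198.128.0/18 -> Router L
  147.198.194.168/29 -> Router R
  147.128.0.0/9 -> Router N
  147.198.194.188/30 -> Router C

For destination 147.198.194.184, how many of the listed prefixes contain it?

Prefixes containing 147.198.194.184:
  147.0.0.0/8 (147.0.0.0 - 147.255.255.255)
  147.128.0.0/9 (147.128.0.0 - 147.255.255.255)
  147.198.0.0/15 (147.198.0.0 - 147.199.255.255)
  147.198.128.0/17 (147.198.128.0 - 147.198.255.255)
Total matching entries: 4.

4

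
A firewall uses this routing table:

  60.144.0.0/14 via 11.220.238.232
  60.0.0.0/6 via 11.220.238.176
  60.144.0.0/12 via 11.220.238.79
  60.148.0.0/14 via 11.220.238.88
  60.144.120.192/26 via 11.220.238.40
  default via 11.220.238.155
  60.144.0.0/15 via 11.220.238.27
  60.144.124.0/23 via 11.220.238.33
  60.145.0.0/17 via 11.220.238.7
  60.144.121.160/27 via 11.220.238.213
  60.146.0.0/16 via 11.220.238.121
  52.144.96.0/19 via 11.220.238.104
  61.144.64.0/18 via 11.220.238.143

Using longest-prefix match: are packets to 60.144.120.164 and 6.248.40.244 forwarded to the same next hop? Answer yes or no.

no

60.144.120.164: longest match 60.144.0.0/15 -> 11.220.238.27
6.248.40.244: longest match 0.0.0.0/0 -> 11.220.238.155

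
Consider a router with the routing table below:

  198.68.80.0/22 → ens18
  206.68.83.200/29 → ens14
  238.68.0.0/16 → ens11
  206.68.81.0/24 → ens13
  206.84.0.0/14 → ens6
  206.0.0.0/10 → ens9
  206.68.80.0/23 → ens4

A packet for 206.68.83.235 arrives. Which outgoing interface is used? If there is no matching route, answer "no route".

No entry's prefix contains 206.68.83.235; there is no default route.

no route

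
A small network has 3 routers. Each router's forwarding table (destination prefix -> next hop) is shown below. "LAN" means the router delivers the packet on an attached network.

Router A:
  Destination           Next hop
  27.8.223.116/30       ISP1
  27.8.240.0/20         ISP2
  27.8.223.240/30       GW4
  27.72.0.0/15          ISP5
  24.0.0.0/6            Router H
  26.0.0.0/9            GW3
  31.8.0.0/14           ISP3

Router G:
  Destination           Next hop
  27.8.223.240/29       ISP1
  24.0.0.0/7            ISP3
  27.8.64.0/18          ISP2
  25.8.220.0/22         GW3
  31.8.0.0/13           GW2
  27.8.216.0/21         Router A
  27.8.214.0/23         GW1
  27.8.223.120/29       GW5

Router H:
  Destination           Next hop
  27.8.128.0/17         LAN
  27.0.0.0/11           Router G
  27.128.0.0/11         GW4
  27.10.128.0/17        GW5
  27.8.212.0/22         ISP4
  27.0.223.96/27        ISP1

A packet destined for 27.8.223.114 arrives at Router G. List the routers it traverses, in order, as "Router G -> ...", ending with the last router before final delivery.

Router G -> Router A -> Router H

At Router G: longest match for 27.8.223.114 is 27.8.216.0/21 -> Router A
At Router A: longest match for 27.8.223.114 is 24.0.0.0/6 -> Router H
At Router H: longest match for 27.8.223.114 is 27.8.128.0/17 -> LAN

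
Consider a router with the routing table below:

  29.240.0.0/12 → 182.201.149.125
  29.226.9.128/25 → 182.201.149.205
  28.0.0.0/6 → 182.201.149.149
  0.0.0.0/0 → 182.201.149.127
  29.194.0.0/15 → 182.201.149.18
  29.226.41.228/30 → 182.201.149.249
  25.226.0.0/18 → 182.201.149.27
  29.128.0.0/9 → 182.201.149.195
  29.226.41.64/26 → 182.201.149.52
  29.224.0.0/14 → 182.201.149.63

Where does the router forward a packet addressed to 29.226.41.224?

Routes whose prefix contains 29.226.41.224:
  0.0.0.0/0 (default, matches everything) -> 182.201.149.127
  28.0.0.0/6 (28.0.0.0 - 31.255.255.255) -> 182.201.149.149
  29.128.0.0/9 (29.128.0.0 - 29.255.255.255) -> 182.201.149.195
  29.224.0.0/14 (29.224.0.0 - 29.227.255.255) -> 182.201.149.63
More-specific entries that do NOT match:
  29.226.41.228/30 (29.226.41.228 - 29.226.41.231) does not contain 29.226.41.224
  29.226.41.64/26 (29.226.41.64 - 29.226.41.127) does not contain 29.226.41.224
  29.226.9.128/25 (29.226.9.128 - 29.226.9.255) does not contain 29.226.41.224
  25.226.0.0/18 (25.226.0.0 - 25.226.63.255) does not contain 29.226.41.224
  29.194.0.0/15 (29.194.0.0 - 29.195.255.255) does not contain 29.226.41.224
Longest matching prefix is /14 -> next hop 182.201.149.63.

182.201.149.63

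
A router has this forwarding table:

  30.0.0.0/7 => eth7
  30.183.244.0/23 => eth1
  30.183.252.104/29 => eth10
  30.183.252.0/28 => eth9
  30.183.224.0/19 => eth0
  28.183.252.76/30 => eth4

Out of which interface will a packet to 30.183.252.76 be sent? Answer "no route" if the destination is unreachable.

eth0

Routes whose prefix contains 30.183.252.76:
  30.0.0.0/7 (30.0.0.0 - 31.255.255.255) -> eth7
  30.183.224.0/19 (30.183.224.0 - 30.183.255.255) -> eth0
More-specific entries that do NOT match:
  28.183.252.76/30 (28.183.252.76 - 28.183.252.79) does not contain 30.183.252.76
  30.183.252.104/29 (30.183.252.104 - 30.183.252.111) does not contain 30.183.252.76
  30.183.252.0/28 (30.183.252.0 - 30.183.252.15) does not contain 30.183.252.76
  30.183.244.0/23 (30.183.244.0 - 30.183.245.255) does not contain 30.183.252.76
Longest matching prefix is /19 -> interface eth0.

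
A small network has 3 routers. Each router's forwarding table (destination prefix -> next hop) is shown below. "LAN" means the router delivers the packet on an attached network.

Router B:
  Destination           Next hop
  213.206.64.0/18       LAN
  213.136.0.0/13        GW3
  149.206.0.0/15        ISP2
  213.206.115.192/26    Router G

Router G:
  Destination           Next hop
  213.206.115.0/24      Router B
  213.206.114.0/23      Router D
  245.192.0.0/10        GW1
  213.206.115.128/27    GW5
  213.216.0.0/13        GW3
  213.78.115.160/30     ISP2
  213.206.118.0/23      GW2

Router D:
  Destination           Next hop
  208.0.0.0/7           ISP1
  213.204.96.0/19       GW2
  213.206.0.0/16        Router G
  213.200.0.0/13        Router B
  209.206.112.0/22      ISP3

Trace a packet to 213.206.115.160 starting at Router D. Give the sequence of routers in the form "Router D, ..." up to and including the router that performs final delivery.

Router D, Router G, Router B

At Router D: longest match for 213.206.115.160 is 213.206.0.0/16 -> Router G
At Router G: longest match for 213.206.115.160 is 213.206.115.0/24 -> Router B
At Router B: longest match for 213.206.115.160 is 213.206.64.0/18 -> LAN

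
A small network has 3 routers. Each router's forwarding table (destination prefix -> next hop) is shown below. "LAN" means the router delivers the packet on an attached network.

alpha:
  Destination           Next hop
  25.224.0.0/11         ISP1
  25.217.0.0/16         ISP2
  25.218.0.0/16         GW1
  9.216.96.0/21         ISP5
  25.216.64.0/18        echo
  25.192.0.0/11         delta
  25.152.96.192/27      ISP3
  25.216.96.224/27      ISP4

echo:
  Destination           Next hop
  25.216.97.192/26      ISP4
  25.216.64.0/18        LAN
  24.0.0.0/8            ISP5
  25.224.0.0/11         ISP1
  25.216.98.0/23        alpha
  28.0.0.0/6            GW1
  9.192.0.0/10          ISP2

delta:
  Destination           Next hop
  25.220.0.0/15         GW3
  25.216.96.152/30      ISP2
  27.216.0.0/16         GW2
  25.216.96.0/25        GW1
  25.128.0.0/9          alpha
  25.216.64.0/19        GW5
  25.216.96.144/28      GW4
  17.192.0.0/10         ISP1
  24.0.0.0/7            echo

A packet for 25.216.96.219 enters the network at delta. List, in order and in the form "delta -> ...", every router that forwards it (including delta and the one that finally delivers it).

delta -> alpha -> echo

At delta: longest match for 25.216.96.219 is 25.128.0.0/9 -> alpha
At alpha: longest match for 25.216.96.219 is 25.216.64.0/18 -> echo
At echo: longest match for 25.216.96.219 is 25.216.64.0/18 -> LAN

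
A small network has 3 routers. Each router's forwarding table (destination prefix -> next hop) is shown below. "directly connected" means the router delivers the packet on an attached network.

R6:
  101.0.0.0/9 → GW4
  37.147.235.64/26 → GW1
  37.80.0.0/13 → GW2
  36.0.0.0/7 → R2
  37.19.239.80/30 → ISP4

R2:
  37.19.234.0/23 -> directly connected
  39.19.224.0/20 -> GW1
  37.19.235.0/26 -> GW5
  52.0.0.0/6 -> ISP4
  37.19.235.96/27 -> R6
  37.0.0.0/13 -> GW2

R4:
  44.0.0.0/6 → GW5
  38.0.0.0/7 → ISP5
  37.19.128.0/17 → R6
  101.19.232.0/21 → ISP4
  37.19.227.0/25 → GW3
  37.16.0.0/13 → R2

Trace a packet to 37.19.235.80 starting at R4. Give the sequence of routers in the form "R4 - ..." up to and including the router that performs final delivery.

At R4: longest match for 37.19.235.80 is 37.19.128.0/17 -> R6
At R6: longest match for 37.19.235.80 is 36.0.0.0/7 -> R2
At R2: longest match for 37.19.235.80 is 37.19.234.0/23 -> directly connected

R4 - R6 - R2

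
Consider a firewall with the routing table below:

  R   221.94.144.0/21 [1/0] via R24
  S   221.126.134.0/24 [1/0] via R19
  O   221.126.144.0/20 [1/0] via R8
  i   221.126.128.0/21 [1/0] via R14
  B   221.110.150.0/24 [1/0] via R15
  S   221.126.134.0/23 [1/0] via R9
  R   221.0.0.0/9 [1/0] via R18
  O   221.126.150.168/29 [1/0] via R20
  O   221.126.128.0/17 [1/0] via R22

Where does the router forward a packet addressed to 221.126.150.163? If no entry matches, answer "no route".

R8

Routes whose prefix contains 221.126.150.163:
  221.0.0.0/9 (221.0.0.0 - 221.127.255.255) -> R18
  221.126.128.0/17 (221.126.128.0 - 221.126.255.255) -> R22
  221.126.144.0/20 (221.126.144.0 - 221.126.159.255) -> R8
More-specific entries that do NOT match:
  221.126.150.168/29 (221.126.150.168 - 221.126.150.175) does not contain 221.126.150.163
  221.126.134.0/24 (221.126.134.0 - 221.126.134.255) does not contain 221.126.150.163
  221.110.150.0/24 (221.110.150.0 - 221.110.150.255) does not contain 221.126.150.163
  221.126.134.0/23 (221.126.134.0 - 221.126.135.255) does not contain 221.126.150.163
  221.94.144.0/21 (221.94.144.0 - 221.94.151.255) does not contain 221.126.150.163
  221.126.128.0/21 (221.126.128.0 - 221.126.135.255) does not contain 221.126.150.163
Longest matching prefix is /20 -> next hop R8.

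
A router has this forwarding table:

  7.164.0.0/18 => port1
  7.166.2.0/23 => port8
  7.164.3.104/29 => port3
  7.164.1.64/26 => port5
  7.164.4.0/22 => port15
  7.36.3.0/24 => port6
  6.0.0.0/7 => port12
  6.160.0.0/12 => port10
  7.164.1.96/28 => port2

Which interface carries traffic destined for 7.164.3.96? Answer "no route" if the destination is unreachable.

Routes whose prefix contains 7.164.3.96:
  6.0.0.0/7 (6.0.0.0 - 7.255.255.255) -> port12
  7.164.0.0/18 (7.164.0.0 - 7.164.63.255) -> port1
More-specific entries that do NOT match:
  7.164.3.104/29 (7.164.3.104 - 7.164.3.111) does not contain 7.164.3.96
  7.164.1.96/28 (7.164.1.96 - 7.164.1.111) does not contain 7.164.3.96
  7.164.1.64/26 (7.164.1.64 - 7.164.1.127) does not contain 7.164.3.96
  7.36.3.0/24 (7.36.3.0 - 7.36.3.255) does not contain 7.164.3.96
  7.166.2.0/23 (7.166.2.0 - 7.166.3.255) does not contain 7.164.3.96
  7.164.4.0/22 (7.164.4.0 - 7.164.7.255) does not contain 7.164.3.96
Longest matching prefix is /18 -> interface port1.

port1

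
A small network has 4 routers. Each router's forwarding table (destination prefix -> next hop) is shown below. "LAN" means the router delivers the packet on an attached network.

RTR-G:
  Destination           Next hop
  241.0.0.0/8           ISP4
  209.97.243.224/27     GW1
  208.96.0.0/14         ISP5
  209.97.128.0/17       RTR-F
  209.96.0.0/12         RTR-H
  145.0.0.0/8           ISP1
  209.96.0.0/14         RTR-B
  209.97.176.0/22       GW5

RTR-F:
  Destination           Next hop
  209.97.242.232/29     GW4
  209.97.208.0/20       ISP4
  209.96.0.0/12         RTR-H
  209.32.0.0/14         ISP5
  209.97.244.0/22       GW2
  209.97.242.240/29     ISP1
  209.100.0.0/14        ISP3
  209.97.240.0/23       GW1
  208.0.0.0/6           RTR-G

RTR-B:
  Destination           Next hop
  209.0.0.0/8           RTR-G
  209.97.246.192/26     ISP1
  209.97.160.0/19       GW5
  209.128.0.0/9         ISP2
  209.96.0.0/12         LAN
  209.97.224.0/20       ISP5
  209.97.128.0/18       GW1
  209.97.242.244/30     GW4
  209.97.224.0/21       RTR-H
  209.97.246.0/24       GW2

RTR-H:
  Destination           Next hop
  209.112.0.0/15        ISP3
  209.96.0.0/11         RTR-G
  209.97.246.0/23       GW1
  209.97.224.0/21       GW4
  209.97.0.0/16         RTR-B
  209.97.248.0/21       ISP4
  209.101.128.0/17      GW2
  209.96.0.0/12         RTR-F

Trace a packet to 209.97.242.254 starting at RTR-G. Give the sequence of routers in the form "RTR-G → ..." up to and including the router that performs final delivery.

At RTR-G: longest match for 209.97.242.254 is 209.97.128.0/17 -> RTR-F
At RTR-F: longest match for 209.97.242.254 is 209.96.0.0/12 -> RTR-H
At RTR-H: longest match for 209.97.242.254 is 209.97.0.0/16 -> RTR-B
At RTR-B: longest match for 209.97.242.254 is 209.96.0.0/12 -> LAN

RTR-G → RTR-F → RTR-H → RTR-B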